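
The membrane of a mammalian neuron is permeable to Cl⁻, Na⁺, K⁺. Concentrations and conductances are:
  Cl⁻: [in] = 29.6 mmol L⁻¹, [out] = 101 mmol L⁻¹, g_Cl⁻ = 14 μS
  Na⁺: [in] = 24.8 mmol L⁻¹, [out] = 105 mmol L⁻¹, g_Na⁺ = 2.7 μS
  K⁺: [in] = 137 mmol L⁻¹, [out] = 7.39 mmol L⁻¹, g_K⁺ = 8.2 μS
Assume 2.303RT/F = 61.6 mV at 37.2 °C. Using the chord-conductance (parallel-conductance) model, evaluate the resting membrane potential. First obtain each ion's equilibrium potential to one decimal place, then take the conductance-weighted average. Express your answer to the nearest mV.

-40 mV

E_Cl⁻ = (61.6/-1)·log₁₀(101/29.6) = -32.8 mV
E_Na⁺ = (61.6/1)·log₁₀(105/24.8) = 38.6 mV
E_K⁺ = (61.6/1)·log₁₀(7.39/137) = -78.1 mV
Vm = (Σ gᵢEᵢ)/(Σ gᵢ) = (14·-32.8 + 2.7·38.6 + 8.2·-78.1) / (14 + 2.7 + 8.2)
= -995.40 / 24.9 = -39.98 mV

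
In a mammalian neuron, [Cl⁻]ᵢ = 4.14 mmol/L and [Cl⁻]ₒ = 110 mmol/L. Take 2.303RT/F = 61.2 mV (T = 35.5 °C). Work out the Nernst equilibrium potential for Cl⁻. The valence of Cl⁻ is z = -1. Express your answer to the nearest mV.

-87 mV

E = (61.2/z) · log₁₀([Cl⁻]_out/[Cl⁻]_in) with z = -1.
For an anion, dividing by z = -1 reverses the sign.
= (61.2/-1) · log₁₀(110/4.14) = -61.20 · log₁₀(26.57)
= -61.20 · (1.4244) = -87.17 mV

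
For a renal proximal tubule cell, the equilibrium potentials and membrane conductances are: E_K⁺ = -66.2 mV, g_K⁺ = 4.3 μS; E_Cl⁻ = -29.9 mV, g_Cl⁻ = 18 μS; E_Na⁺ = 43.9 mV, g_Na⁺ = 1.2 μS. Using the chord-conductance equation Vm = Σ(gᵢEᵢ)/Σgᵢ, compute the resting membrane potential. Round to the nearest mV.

-33 mV

Σ gᵢEᵢ = 4.3·(-66.2) + 18·(-29.9) + 1.2·(43.9) = -770.18
Σ gᵢ = 4.3 + 18 + 1.2 = 23.5
Vm = -770.18 / 23.5 = -32.77 mV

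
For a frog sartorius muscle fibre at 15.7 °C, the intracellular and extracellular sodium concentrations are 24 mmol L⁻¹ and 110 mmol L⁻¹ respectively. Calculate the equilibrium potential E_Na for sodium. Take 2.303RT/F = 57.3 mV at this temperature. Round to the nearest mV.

E = (57.3/z) · log₁₀([Na⁺]_out/[Na⁺]_in) with z = +1.
= (57.3/1) · log₁₀(110/24) = 57.30 · log₁₀(4.583)
= 57.30 · (0.6612) = 37.89 mV

38 mV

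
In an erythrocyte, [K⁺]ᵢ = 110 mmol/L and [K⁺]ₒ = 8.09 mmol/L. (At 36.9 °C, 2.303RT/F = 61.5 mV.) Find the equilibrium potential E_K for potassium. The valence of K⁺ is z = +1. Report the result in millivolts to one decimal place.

E = (61.5/z) · log₁₀([K⁺]_out/[K⁺]_in) with z = +1.
= (61.5/1) · log₁₀(8.09/110) = 61.50 · log₁₀(0.07355)
= 61.50 · (-1.1334) = -69.71 mV

-69.7 mV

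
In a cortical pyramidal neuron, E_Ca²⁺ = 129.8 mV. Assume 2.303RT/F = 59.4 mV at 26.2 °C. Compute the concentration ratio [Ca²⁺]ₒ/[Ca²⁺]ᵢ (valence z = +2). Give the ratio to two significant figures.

23000

log₁₀([out]/[in]) = E·z/(59.4) = 129.8 × 2 / 59.4 = 4.3704
[out]/[in] = 10^(4.3704) = 2.346e+04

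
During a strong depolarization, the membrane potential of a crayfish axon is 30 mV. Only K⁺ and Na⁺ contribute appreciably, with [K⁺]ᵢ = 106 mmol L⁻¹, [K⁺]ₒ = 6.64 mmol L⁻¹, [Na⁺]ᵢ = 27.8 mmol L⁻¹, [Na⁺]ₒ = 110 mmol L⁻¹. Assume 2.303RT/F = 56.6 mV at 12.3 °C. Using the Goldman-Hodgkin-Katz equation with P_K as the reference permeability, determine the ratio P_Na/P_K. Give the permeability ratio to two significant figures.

Let α = P_Na/P_K. GHK: Vm = 56.6·log₁₀[(Kₒ + α·Naₒ)/(Kᵢ + α·Naᵢ)].
10^(Vm/56.6) = 10^(30.0/56.6) = 3.3887
So 3.3887·(Kᵢ + α·Naᵢ) = Kₒ + α·Naₒ → α = (3.3887·106.0 − 6.64) / (110.0 − 3.3887·27.8)
α = (359.2 − 6.64) / (110.0 − 94.21) = 352.6/15.79 = 22.32

22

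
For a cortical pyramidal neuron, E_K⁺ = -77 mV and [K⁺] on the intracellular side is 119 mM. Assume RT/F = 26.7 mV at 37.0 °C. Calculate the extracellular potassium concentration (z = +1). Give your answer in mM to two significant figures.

Nernst: E = (26.7/1) · ln([out]/[in]), so ln([out]/[in]) = -77.0 × 1 / 26.7 = -2.8839.
[out]/[in] = e^(-2.8839) = 0.05592.
[out] = 0.05592 × 119 = 6.654 mM.

6.7 mM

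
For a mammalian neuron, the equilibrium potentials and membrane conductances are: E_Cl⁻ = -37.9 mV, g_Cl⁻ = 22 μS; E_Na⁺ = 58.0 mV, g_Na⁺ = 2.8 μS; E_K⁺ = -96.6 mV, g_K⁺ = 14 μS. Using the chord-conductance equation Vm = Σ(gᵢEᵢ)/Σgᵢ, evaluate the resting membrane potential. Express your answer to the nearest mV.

Σ gᵢEᵢ = 22·(-37.9) + 2.8·(58.0) + 14·(-96.6) = -2023.80
Σ gᵢ = 22 + 2.8 + 14 = 38.8
Vm = -2023.80 / 38.8 = -52.16 mV

-52 mV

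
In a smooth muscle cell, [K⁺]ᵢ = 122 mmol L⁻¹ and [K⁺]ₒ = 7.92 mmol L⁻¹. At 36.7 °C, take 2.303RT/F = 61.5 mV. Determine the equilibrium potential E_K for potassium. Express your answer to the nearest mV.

-73 mV

E = (61.5/z) · log₁₀([K⁺]_out/[K⁺]_in) with z = +1.
= (61.5/1) · log₁₀(7.92/122) = 61.50 · log₁₀(0.06492)
= 61.50 · (-1.1876) = -73.04 mV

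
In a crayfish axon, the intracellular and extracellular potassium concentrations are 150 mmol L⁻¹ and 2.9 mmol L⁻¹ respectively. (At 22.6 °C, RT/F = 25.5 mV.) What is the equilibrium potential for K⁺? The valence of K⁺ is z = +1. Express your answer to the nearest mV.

E = (25.5/z) · ln([K⁺]_out/[K⁺]_in) with z = +1.
= (25.5/1) · ln(2.9/150) = 25.50 · ln(0.01933)
= 25.50 · (-3.9459) = -100.62 mV

-101 mV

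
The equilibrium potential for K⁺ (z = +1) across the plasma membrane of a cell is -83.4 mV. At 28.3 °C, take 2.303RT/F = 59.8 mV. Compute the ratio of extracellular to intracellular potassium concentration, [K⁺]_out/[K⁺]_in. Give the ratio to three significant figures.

0.0403

log₁₀([out]/[in]) = E·z/(59.8) = -83.4 × 1 / 59.8 = -1.3946
[out]/[in] = 10^(-1.3946) = 0.0403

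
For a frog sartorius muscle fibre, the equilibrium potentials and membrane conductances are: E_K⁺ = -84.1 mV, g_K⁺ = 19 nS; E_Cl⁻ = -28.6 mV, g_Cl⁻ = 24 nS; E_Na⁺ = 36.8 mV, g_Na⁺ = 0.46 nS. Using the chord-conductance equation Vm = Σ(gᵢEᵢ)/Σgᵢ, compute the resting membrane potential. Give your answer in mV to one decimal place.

-52.2 mV

Σ gᵢEᵢ = 19·(-84.1) + 24·(-28.6) + 0.46·(36.8) = -2267.37
Σ gᵢ = 19 + 24 + 0.46 = 43.46
Vm = -2267.37 / 43.46 = -52.17 mV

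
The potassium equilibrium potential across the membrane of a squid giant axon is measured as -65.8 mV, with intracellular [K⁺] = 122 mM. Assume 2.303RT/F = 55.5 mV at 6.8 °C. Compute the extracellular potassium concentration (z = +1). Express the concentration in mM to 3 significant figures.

7.96 mM

Nernst: E = (55.5/1) · log₁₀([out]/[in]), so log₁₀([out]/[in]) = -65.8 × 1 / 55.5 = -1.1856.
[out]/[in] = 10^(-1.1856) = 0.06523.
[out] = 0.06523 × 122 = 7.957 mM.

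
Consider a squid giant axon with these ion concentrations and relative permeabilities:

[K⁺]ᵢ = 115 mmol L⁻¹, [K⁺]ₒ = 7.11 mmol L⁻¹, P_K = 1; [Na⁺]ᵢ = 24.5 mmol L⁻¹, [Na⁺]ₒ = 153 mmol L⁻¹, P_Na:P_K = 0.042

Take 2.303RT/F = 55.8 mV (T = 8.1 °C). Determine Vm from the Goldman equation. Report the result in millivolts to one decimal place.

-52.1 mV

Vm = 55.8 · log₁₀[(Σ P·[cation]ₒ + Σ P·[anion]ᵢ) / (Σ P·[cation]ᵢ + Σ P·[anion]ₒ)]
Numerator = 1×7.11 + 0.042×153 = 13.54
Denominator = 1×115 + 0.042×24.5 = 116
Vm = 55.8 · log₁₀(0.11666) = 55.8 × (-0.9331) = -52.07 mV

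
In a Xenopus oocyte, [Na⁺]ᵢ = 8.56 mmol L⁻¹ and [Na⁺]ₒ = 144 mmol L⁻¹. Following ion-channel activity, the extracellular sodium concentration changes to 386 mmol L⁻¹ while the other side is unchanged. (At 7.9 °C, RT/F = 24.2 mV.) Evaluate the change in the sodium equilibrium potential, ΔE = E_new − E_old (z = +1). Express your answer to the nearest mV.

E_old = (24.2/1)·ln(144/8.56) = 68.31 mV
E_new = (24.2/1)·ln(386/8.56) = 92.17 mV
ΔE = 92.17 − (68.31) = 23.86 mV

24 mV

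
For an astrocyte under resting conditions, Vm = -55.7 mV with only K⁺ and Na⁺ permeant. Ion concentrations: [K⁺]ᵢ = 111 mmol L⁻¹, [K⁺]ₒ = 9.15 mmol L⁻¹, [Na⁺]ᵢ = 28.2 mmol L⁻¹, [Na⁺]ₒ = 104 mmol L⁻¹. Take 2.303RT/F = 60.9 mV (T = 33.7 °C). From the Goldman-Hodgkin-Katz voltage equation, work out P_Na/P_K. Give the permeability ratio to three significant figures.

Let α = P_Na/P_K. GHK: Vm = 60.9·log₁₀[(Kₒ + α·Naₒ)/(Kᵢ + α·Naᵢ)].
10^(Vm/60.9) = 10^(-55.7/60.9) = 0.12173
So 0.12173·(Kᵢ + α·Naᵢ) = Kₒ + α·Naₒ → α = (0.12173·111.0 − 9.15) / (104.0 − 0.12173·28.2)
α = (13.51 − 9.15) / (104.0 − 3.433) = 4.362/100.6 = 0.04337

0.0434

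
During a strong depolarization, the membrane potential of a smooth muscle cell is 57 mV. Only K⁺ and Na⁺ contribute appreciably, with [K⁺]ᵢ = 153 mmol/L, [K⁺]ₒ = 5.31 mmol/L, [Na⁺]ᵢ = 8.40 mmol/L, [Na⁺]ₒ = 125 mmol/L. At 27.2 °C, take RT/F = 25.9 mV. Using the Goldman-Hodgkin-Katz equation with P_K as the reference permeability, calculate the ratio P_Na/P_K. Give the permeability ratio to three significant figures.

28.0

Let α = P_Na/P_K. GHK: Vm = 25.9·ln[(Kₒ + α·Naₒ)/(Kᵢ + α·Naᵢ)].
e^(Vm/25.9) = e^(57.0/25.9) = 9.032
So 9.032·(Kᵢ + α·Naᵢ) = Kₒ + α·Naₒ → α = (9.032·153.0 − 5.31) / (125.0 − 9.032·8.4)
α = (1382 − 5.31) / (125.0 − 75.87) = 1377/49.13 = 28.02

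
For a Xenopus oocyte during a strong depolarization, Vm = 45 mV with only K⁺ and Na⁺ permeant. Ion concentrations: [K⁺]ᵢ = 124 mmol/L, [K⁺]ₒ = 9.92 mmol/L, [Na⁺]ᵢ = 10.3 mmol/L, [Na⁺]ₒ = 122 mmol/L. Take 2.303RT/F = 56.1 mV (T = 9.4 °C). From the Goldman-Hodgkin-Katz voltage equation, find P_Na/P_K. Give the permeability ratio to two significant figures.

Let α = P_Na/P_K. GHK: Vm = 56.1·log₁₀[(Kₒ + α·Naₒ)/(Kᵢ + α·Naᵢ)].
10^(Vm/56.1) = 10^(45.0/56.1) = 6.3407
So 6.3407·(Kᵢ + α·Naᵢ) = Kₒ + α·Naₒ → α = (6.3407·124.0 − 9.92) / (122.0 − 6.3407·10.3)
α = (786.3 − 9.92) / (122.0 − 65.31) = 776.3/56.69 = 13.69

14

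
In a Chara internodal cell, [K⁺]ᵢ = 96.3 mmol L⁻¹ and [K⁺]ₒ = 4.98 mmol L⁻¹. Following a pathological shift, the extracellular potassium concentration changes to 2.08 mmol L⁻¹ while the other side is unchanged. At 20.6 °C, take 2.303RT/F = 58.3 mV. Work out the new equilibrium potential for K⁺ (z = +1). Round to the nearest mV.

-97 mV

After the shift: [K⁺]_out = 2.08, [K⁺]_in = 96.3 mmol L⁻¹.
E_new = (58.3/1)·log₁₀(2.08/96.3) = 58.30 · (-1.6656) = -97.10 mV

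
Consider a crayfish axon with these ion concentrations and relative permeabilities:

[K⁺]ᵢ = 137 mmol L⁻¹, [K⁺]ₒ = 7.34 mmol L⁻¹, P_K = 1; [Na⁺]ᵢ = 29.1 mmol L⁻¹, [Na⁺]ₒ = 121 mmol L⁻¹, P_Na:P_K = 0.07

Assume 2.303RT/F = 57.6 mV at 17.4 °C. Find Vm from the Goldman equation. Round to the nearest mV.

Vm = 57.6 · log₁₀[(Σ P·[cation]ₒ + Σ P·[anion]ᵢ) / (Σ P·[cation]ᵢ + Σ P·[anion]ₒ)]
Numerator = 1×7.34 + 0.07×121 = 15.81
Denominator = 1×137 + 0.07×29.1 = 139
Vm = 57.6 · log₁₀(0.11371) = 57.6 × (-0.9442) = -54.39 mV

-54 mV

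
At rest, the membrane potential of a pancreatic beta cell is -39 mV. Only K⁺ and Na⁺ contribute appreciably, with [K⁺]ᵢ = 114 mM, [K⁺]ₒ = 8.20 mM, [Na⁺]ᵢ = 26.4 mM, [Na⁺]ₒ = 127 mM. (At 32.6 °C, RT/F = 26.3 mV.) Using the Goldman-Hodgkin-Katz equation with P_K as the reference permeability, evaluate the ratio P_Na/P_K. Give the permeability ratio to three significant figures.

Let α = P_Na/P_K. GHK: Vm = 26.3·ln[(Kₒ + α·Naₒ)/(Kᵢ + α·Naᵢ)].
e^(Vm/26.3) = e^(-39.0/26.3) = 0.22698
So 0.22698·(Kᵢ + α·Naᵢ) = Kₒ + α·Naₒ → α = (0.22698·114.0 − 8.2) / (127.0 − 0.22698·26.4)
α = (25.88 − 8.2) / (127.0 − 5.992) = 17.68/121 = 0.1461

0.146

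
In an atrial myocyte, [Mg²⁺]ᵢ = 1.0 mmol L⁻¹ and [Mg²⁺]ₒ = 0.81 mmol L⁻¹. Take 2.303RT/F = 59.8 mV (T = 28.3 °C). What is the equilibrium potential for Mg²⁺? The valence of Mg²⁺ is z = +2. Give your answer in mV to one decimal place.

-2.7 mV

E = (59.8/z) · log₁₀([Mg²⁺]_out/[Mg²⁺]_in) with z = +2.
= (59.8/2) · log₁₀(0.81/1.0) = 29.90 · log₁₀(0.81)
= 29.90 · (-0.0915) = -2.74 mV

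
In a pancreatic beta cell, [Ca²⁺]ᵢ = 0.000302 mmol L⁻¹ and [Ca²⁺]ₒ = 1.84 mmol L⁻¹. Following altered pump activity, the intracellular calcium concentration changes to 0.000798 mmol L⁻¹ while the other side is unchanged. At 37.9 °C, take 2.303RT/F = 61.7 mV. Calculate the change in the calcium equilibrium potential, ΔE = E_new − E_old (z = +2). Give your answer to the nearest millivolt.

E_old = (61.7/2)·log₁₀(1.84/0.000302) = 116.76 mV
E_new = (61.7/2)·log₁₀(1.84/0.000798) = 103.74 mV
ΔE = 103.74 − (116.76) = -13.02 mV

-13 mV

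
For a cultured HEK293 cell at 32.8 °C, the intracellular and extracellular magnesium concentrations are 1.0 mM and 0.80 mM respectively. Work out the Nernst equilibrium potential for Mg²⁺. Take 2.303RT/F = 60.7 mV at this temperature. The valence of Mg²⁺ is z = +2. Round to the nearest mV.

-3 mV

E = (60.7/z) · log₁₀([Mg²⁺]_out/[Mg²⁺]_in) with z = +2.
= (60.7/2) · log₁₀(0.80/1.0) = 30.35 · log₁₀(0.8)
= 30.35 · (-0.0969) = -2.94 mV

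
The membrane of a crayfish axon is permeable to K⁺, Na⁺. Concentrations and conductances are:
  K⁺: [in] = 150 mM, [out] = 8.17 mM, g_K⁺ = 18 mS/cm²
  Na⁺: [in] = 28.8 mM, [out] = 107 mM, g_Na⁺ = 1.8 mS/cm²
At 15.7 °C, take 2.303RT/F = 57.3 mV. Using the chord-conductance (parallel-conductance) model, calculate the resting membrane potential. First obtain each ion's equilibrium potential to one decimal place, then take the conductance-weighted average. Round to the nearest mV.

E_K⁺ = (57.3/1)·log₁₀(8.17/150) = -72.4 mV
E_Na⁺ = (57.3/1)·log₁₀(107/28.8) = 32.7 mV
Vm = (Σ gᵢEᵢ)/(Σ gᵢ) = (18·-72.4 + 1.8·32.7) / (18 + 1.8)
= -1244.34 / 19.8 = -62.85 mV

-63 mV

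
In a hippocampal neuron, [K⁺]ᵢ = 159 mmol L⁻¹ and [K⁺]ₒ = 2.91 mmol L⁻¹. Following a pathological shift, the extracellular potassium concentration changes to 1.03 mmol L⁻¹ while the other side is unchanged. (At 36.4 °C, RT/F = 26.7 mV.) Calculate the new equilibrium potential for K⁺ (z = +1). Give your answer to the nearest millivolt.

-135 mV

After the shift: [K⁺]_out = 1.03, [K⁺]_in = 159 mmol L⁻¹.
E_new = (26.7/1)·ln(1.03/159) = 26.70 · (-5.0393) = -134.55 mV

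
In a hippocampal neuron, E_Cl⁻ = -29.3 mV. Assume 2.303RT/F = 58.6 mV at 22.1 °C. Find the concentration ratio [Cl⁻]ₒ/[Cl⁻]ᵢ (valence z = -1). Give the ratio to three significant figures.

3.16

log₁₀([out]/[in]) = E·z/(58.6) = -29.3 × -1 / 58.6 = 0.5000
[out]/[in] = 10^(0.5000) = 3.162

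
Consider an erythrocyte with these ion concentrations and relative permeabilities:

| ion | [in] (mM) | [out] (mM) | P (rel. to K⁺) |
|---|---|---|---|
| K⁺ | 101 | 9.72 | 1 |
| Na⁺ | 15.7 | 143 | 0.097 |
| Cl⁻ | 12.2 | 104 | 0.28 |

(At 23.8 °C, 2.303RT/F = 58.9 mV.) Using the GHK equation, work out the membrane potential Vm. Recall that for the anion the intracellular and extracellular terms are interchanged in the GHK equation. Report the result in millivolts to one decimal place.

-40.5 mV

Vm = 58.9 · log₁₀[(Σ P·[cation]ₒ + Σ P·[anion]ᵢ) / (Σ P·[cation]ᵢ + Σ P·[anion]ₒ)]
Numerator = 1×9.72 + 0.097×143 + 0.28×12.2 = 27.01
Denominator = 1×101 + 0.097×15.7 + 0.28×104 = 131.6
Vm = 58.9 · log₁₀(0.20515) = 58.9 × (-0.6879) = -40.52 mV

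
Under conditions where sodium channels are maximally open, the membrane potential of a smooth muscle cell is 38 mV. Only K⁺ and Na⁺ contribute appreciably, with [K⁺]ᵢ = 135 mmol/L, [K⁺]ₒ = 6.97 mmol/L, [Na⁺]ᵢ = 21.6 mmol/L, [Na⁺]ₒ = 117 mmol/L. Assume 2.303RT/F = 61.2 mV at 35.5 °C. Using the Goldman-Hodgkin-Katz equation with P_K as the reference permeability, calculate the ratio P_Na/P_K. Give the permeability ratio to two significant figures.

Let α = P_Na/P_K. GHK: Vm = 61.2·log₁₀[(Kₒ + α·Naₒ)/(Kᵢ + α·Naᵢ)].
10^(Vm/61.2) = 10^(38.0/61.2) = 4.1775
So 4.1775·(Kᵢ + α·Naᵢ) = Kₒ + α·Naₒ → α = (4.1775·135.0 − 6.97) / (117.0 − 4.1775·21.6)
α = (564 − 6.97) / (117.0 − 90.23) = 557/26.77 = 20.81

21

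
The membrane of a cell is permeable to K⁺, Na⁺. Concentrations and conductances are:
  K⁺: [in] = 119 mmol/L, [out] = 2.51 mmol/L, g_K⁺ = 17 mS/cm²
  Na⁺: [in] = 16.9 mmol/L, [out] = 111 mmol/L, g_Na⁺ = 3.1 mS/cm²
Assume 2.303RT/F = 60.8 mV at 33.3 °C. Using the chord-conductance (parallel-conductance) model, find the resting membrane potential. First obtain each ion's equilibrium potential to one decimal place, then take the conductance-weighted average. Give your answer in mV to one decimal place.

E_K⁺ = (60.8/1)·log₁₀(2.51/119) = -101.9 mV
E_Na⁺ = (60.8/1)·log₁₀(111/16.9) = 49.7 mV
Vm = (Σ gᵢEᵢ)/(Σ gᵢ) = (17·-101.9 + 3.1·49.7) / (17 + 3.1)
= -1578.23 / 20.1 = -78.52 mV

-78.5 mV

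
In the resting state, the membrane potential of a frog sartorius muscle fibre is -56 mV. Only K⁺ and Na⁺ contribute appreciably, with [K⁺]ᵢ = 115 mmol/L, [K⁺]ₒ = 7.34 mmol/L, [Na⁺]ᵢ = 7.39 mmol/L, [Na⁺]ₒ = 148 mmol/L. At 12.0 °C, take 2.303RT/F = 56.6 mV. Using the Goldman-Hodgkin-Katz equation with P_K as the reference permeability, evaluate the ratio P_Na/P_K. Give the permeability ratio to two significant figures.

Let α = P_Na/P_K. GHK: Vm = 56.6·log₁₀[(Kₒ + α·Naₒ)/(Kᵢ + α·Naᵢ)].
10^(Vm/56.6) = 10^(-56.0/56.6) = 0.10247
So 0.10247·(Kᵢ + α·Naᵢ) = Kₒ + α·Naₒ → α = (0.10247·115.0 − 7.34) / (148.0 − 0.10247·7.39)
α = (11.78 − 7.34) / (148.0 − 0.7573) = 4.444/147.2 = 0.03018

0.030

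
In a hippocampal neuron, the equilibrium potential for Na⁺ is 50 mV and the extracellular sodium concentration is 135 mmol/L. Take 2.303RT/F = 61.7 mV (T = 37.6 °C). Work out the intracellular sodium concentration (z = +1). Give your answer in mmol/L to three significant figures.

Nernst: E = (61.7/1) · log₁₀([out]/[in]), so log₁₀([out]/[in]) = 50.0 × 1 / 61.7 = 0.8104.
[out]/[in] = 10^(0.8104) = 6.462.
[in] = 135 / 6.462 = 20.89 mmol/L.

20.9 mmol/L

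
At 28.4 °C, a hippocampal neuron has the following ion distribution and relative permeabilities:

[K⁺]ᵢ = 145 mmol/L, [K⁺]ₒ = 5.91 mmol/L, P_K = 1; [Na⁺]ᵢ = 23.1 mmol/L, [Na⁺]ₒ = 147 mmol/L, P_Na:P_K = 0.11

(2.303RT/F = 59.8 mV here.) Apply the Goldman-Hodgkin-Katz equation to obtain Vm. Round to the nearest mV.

-49 mV

Vm = 59.8 · log₁₀[(Σ P·[cation]ₒ + Σ P·[anion]ᵢ) / (Σ P·[cation]ᵢ + Σ P·[anion]ₒ)]
Numerator = 1×5.91 + 0.11×147 = 22.08
Denominator = 1×145 + 0.11×23.1 = 147.5
Vm = 59.8 · log₁₀(0.14965) = 59.8 × (-0.8249) = -49.33 mV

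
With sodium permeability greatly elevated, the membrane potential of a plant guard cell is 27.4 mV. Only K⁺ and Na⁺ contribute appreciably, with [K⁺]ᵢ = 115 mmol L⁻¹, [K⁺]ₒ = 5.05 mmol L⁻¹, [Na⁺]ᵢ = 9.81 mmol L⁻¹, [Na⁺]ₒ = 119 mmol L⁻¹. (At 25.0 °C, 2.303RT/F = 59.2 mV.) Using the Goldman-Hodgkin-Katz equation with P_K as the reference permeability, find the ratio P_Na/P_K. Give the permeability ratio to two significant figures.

3.6

Let α = P_Na/P_K. GHK: Vm = 59.2·log₁₀[(Kₒ + α·Naₒ)/(Kᵢ + α·Naᵢ)].
10^(Vm/59.2) = 10^(27.4/59.2) = 2.9029
So 2.9029·(Kᵢ + α·Naᵢ) = Kₒ + α·Naₒ → α = (2.9029·115.0 − 5.05) / (119.0 − 2.9029·9.81)
α = (333.8 − 5.05) / (119.0 − 28.48) = 328.8/90.52 = 3.632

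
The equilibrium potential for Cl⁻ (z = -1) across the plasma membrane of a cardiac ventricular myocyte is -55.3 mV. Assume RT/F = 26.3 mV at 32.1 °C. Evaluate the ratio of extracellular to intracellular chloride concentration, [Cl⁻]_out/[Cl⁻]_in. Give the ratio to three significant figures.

8.19

ln([out]/[in]) = E·z/(26.3) = -55.3 × -1 / 26.3 = 2.1027
[out]/[in] = e^(2.1027) = 8.188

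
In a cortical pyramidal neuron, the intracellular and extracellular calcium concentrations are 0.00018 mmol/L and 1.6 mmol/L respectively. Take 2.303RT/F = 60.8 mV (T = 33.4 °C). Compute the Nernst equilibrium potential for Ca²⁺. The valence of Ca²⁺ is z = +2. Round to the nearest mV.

120 mV

E = (60.8/z) · log₁₀([Ca²⁺]_out/[Ca²⁺]_in) with z = +2.
= (60.8/2) · log₁₀(1.6/0.00018) = 30.40 · log₁₀(8889)
= 30.40 · (3.9488) = 120.04 mV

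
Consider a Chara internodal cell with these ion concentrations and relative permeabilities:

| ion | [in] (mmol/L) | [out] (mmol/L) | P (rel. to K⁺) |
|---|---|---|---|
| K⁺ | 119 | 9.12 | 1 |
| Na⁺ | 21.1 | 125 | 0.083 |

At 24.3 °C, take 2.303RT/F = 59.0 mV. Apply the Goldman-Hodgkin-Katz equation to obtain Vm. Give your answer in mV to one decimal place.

-46.7 mV

Vm = 59.0 · log₁₀[(Σ P·[cation]ₒ + Σ P·[anion]ᵢ) / (Σ P·[cation]ᵢ + Σ P·[anion]ₒ)]
Numerator = 1×9.12 + 0.083×125 = 19.49
Denominator = 1×119 + 0.083×21.1 = 120.8
Vm = 59.0 · log₁₀(0.16145) = 59.0 × (-0.7920) = -46.73 mV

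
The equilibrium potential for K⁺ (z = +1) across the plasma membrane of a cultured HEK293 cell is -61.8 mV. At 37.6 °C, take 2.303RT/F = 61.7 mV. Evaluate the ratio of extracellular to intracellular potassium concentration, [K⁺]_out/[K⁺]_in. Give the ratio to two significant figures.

log₁₀([out]/[in]) = E·z/(61.7) = -61.8 × 1 / 61.7 = -1.0016
[out]/[in] = 10^(-1.0016) = 0.09963

0.10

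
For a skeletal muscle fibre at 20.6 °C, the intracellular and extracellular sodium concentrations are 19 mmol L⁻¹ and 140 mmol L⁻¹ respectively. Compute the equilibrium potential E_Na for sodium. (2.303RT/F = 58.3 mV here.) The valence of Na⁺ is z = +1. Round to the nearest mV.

E = (58.3/z) · log₁₀([Na⁺]_out/[Na⁺]_in) with z = +1.
= (58.3/1) · log₁₀(140/19) = 58.30 · log₁₀(7.368)
= 58.30 · (0.8674) = 50.57 mV

51 mV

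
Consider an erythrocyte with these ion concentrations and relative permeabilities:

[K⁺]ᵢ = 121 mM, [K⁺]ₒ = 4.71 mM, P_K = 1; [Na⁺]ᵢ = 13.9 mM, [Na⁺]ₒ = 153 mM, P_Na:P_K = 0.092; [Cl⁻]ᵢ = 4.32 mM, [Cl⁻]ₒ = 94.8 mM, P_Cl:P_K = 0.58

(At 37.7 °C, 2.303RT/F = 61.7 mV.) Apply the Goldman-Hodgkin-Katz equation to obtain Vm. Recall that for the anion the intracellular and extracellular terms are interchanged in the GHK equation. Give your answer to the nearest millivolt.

Vm = 61.7 · log₁₀[(Σ P·[cation]ₒ + Σ P·[anion]ᵢ) / (Σ P·[cation]ᵢ + Σ P·[anion]ₒ)]
Numerator = 1×4.71 + 0.092×153 + 0.58×4.32 = 21.29
Denominator = 1×121 + 0.092×13.9 + 0.58×94.8 = 177.3
Vm = 61.7 · log₁₀(0.12011) = 61.7 × (-0.9204) = -56.79 mV

-57 mV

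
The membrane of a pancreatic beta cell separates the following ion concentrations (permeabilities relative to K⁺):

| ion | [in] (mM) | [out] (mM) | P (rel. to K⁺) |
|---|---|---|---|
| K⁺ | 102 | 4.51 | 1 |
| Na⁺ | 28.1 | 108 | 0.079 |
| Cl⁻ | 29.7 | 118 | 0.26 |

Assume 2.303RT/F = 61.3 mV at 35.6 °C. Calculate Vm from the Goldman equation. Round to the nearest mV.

Vm = 61.3 · log₁₀[(Σ P·[cation]ₒ + Σ P·[anion]ᵢ) / (Σ P·[cation]ᵢ + Σ P·[anion]ₒ)]
Numerator = 1×4.51 + 0.079×108 + 0.26×29.7 = 20.76
Denominator = 1×102 + 0.079×28.1 + 0.26×118 = 134.9
Vm = 61.3 · log₁₀(0.15392) = 61.3 × (-0.8127) = -49.82 mV

-50 mV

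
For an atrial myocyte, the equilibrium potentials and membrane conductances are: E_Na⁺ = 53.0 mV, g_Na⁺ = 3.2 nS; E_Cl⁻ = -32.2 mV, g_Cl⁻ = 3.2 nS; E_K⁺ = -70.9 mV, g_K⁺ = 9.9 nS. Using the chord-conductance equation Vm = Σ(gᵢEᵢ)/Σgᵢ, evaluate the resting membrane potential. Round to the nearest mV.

Σ gᵢEᵢ = 3.2·(53.0) + 3.2·(-32.2) + 9.9·(-70.9) = -635.35
Σ gᵢ = 3.2 + 3.2 + 9.9 = 16.3
Vm = -635.35 / 16.3 = -38.98 mV

-39 mV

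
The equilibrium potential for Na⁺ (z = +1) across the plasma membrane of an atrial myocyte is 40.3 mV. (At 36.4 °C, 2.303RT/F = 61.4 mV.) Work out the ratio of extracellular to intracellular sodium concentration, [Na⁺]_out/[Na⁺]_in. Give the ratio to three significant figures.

4.53

log₁₀([out]/[in]) = E·z/(61.4) = 40.3 × 1 / 61.4 = 0.6564
[out]/[in] = 10^(0.6564) = 4.533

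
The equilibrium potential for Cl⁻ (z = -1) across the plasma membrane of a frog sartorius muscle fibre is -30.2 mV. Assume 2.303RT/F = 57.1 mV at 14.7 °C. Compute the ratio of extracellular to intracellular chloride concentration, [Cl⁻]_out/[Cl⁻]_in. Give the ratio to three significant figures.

3.38

log₁₀([out]/[in]) = E·z/(57.1) = -30.2 × -1 / 57.1 = 0.5289
[out]/[in] = 10^(0.5289) = 3.38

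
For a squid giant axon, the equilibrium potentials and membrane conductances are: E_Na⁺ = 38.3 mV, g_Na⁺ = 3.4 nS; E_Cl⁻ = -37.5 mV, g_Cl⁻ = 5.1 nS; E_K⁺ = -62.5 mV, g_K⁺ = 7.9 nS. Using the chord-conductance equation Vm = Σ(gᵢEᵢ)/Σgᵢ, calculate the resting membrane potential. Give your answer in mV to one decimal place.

Σ gᵢEᵢ = 3.4·(38.3) + 5.1·(-37.5) + 7.9·(-62.5) = -554.78
Σ gᵢ = 3.4 + 5.1 + 7.9 = 16.4
Vm = -554.78 / 16.4 = -33.83 mV

-33.8 mV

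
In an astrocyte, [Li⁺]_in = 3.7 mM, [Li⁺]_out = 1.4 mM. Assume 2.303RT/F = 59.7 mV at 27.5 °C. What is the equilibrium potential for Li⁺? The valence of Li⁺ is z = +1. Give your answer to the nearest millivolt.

E = (59.7/z) · log₁₀([Li⁺]_out/[Li⁺]_in) with z = +1.
= (59.7/1) · log₁₀(1.4/3.7) = 59.70 · log₁₀(0.3784)
= 59.70 · (-0.4221) = -25.20 mV

-25 mV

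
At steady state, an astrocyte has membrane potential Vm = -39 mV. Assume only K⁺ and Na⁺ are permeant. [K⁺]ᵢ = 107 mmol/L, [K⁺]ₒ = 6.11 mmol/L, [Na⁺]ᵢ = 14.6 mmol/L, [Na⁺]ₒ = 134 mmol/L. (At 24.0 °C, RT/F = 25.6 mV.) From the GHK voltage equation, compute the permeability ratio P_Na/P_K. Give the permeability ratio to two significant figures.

Let α = P_Na/P_K. GHK: Vm = 25.6·ln[(Kₒ + α·Naₒ)/(Kᵢ + α·Naᵢ)].
e^(Vm/25.6) = e^(-39.0/25.6) = 0.21796
So 0.21796·(Kᵢ + α·Naᵢ) = Kₒ + α·Naₒ → α = (0.21796·107.0 − 6.11) / (134.0 − 0.21796·14.6)
α = (23.32 − 6.11) / (134.0 − 3.182) = 17.21/130.8 = 0.1316

0.13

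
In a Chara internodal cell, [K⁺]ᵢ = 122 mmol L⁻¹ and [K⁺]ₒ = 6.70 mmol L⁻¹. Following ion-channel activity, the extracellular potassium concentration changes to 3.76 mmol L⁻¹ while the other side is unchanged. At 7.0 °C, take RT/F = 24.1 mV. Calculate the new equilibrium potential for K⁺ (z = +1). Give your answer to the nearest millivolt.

-84 mV

After the shift: [K⁺]_out = 3.76, [K⁺]_in = 122 mmol L⁻¹.
E_new = (24.1/1)·ln(3.76/122) = 24.10 · (-3.4796) = -83.86 mV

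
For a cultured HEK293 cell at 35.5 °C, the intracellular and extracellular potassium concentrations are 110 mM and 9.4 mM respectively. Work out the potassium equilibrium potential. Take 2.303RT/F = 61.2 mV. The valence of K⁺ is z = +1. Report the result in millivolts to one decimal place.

E = (61.2/z) · log₁₀([K⁺]_out/[K⁺]_in) with z = +1.
= (61.2/1) · log₁₀(9.4/110) = 61.20 · log₁₀(0.08545)
= 61.20 · (-1.0683) = -65.38 mV

-65.4 mV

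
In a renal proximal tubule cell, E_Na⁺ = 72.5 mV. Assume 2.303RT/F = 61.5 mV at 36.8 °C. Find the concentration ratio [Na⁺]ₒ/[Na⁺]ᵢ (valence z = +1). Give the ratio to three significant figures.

15.1

log₁₀([out]/[in]) = E·z/(61.5) = 72.5 × 1 / 61.5 = 1.1789
[out]/[in] = 10^(1.1789) = 15.1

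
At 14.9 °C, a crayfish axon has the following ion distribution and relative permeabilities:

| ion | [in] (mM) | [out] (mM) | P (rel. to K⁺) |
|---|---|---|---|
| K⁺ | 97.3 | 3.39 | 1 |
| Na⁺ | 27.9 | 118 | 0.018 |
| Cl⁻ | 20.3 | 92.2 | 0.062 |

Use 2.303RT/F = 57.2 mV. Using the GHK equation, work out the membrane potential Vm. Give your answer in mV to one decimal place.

Vm = 57.2 · log₁₀[(Σ P·[cation]ₒ + Σ P·[anion]ᵢ) / (Σ P·[cation]ᵢ + Σ P·[anion]ₒ)]
Numerator = 1×3.39 + 0.018×118 + 0.062×20.3 = 6.773
Denominator = 1×97.3 + 0.018×27.9 + 0.062×92.2 = 103.5
Vm = 57.2 · log₁₀(0.065424) = 57.2 × (-1.1843) = -67.74 mV

-67.7 mV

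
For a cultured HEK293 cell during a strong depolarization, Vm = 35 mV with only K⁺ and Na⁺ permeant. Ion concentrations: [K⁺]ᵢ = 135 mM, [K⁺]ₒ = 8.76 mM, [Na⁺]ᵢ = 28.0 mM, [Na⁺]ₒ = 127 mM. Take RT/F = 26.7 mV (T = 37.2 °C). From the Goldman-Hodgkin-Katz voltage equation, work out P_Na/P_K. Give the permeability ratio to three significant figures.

Let α = P_Na/P_K. GHK: Vm = 26.7·ln[(Kₒ + α·Naₒ)/(Kᵢ + α·Naᵢ)].
e^(Vm/26.7) = e^(35.0/26.7) = 3.7094
So 3.7094·(Kᵢ + α·Naᵢ) = Kₒ + α·Naₒ → α = (3.7094·135.0 − 8.76) / (127.0 − 3.7094·28.0)
α = (500.8 − 8.76) / (127.0 − 103.9) = 492/23.14 = 21.26

21.3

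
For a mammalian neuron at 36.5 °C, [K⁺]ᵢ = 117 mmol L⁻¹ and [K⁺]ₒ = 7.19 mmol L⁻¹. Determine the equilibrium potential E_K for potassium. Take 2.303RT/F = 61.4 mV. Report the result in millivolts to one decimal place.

-74.4 mV

E = (61.4/z) · log₁₀([K⁺]_out/[K⁺]_in) with z = +1.
= (61.4/1) · log₁₀(7.19/117) = 61.40 · log₁₀(0.06145)
= 61.40 · (-1.2115) = -74.38 mV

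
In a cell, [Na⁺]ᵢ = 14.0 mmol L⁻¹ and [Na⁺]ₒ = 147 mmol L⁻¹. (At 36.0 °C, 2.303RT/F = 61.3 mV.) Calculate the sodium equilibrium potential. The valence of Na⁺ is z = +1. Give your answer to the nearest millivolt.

63 mV

E = (61.3/z) · log₁₀([Na⁺]_out/[Na⁺]_in) with z = +1.
= (61.3/1) · log₁₀(147/14.0) = 61.30 · log₁₀(10.5)
= 61.30 · (1.0212) = 62.60 mV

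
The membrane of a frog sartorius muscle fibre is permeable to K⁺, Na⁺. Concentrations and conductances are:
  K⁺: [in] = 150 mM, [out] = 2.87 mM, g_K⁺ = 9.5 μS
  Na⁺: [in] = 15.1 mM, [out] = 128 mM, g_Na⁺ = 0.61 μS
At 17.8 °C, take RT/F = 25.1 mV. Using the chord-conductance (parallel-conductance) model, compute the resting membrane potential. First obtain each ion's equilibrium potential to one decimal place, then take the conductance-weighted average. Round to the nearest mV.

E_K⁺ = (25.1/1)·ln(2.87/150) = -99.3 mV
E_Na⁺ = (25.1/1)·ln(128/15.1) = 53.6 mV
Vm = (Σ gᵢEᵢ)/(Σ gᵢ) = (9.5·-99.3 + 0.61·53.6) / (9.5 + 0.61)
= -910.65 / 10.11 = -90.07 mV

-90 mV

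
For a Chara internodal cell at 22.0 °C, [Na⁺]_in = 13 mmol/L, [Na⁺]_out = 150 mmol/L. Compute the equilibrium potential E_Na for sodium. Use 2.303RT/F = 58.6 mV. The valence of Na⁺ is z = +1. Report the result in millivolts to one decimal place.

E = (58.6/z) · log₁₀([Na⁺]_out/[Na⁺]_in) with z = +1.
= (58.6/1) · log₁₀(150/13) = 58.60 · log₁₀(11.54)
= 58.60 · (1.0621) = 62.24 mV

62.2 mV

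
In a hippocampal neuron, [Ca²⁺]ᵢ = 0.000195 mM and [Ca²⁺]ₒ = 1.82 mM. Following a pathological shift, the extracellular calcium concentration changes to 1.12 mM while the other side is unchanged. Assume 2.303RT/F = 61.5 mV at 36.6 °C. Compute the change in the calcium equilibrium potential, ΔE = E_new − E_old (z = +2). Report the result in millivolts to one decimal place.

-6.5 mV

E_old = (61.5/2)·log₁₀(1.82/0.000195) = 122.08 mV
E_new = (61.5/2)·log₁₀(1.12/0.000195) = 115.59 mV
ΔE = 115.59 − (122.08) = -6.48 mV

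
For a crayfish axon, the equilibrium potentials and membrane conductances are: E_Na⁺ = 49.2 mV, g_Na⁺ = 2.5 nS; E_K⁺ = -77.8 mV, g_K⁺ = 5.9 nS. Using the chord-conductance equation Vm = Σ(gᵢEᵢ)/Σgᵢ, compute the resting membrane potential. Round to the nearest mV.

Σ gᵢEᵢ = 2.5·(49.2) + 5.9·(-77.8) = -336.02
Σ gᵢ = 2.5 + 5.9 = 8.4
Vm = -336.02 / 8.4 = -40.00 mV

-40 mV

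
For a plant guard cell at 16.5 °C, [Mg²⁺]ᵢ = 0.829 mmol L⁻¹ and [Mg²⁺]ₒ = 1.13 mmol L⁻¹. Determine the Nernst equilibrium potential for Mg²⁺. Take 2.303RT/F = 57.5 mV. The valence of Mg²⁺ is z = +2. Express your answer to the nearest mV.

4 mV

E = (57.5/z) · log₁₀([Mg²⁺]_out/[Mg²⁺]_in) with z = +2.
= (57.5/2) · log₁₀(1.13/0.829) = 28.75 · log₁₀(1.363)
= 28.75 · (0.1345) = 3.87 mV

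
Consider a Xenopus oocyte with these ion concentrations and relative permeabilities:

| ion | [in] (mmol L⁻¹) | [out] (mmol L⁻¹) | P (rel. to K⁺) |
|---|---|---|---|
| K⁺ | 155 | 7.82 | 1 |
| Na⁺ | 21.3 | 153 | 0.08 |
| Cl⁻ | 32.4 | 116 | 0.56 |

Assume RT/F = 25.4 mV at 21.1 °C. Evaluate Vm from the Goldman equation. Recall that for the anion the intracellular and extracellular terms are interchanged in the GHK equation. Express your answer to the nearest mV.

Vm = 25.4 · ln[(Σ P·[cation]ₒ + Σ P·[anion]ᵢ) / (Σ P·[cation]ᵢ + Σ P·[anion]ₒ)]
Numerator = 1×7.82 + 0.08×153 + 0.56×32.4 = 38.2
Denominator = 1×155 + 0.08×21.3 + 0.56×116 = 221.7
Vm = 25.4 · ln(0.17235) = 25.4 × (-1.7582) = -44.66 mV

-45 mV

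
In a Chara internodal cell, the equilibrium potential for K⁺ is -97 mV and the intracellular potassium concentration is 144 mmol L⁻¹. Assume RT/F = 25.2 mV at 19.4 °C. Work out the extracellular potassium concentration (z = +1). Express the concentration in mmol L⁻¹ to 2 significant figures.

3.1 mmol L⁻¹

Nernst: E = (25.2/1) · ln([out]/[in]), so ln([out]/[in]) = -97.0 × 1 / 25.2 = -3.8492.
[out]/[in] = e^(-3.8492) = 0.0213.
[out] = 0.0213 × 144 = 3.067 mmol L⁻¹.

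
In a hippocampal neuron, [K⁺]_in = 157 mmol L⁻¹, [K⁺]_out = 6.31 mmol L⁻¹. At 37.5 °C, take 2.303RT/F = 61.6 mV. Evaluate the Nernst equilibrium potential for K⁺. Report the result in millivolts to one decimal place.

-86.0 mV

E = (61.6/z) · log₁₀([K⁺]_out/[K⁺]_in) with z = +1.
= (61.6/1) · log₁₀(6.31/157) = 61.60 · log₁₀(0.04019)
= 61.60 · (-1.3959) = -85.99 mV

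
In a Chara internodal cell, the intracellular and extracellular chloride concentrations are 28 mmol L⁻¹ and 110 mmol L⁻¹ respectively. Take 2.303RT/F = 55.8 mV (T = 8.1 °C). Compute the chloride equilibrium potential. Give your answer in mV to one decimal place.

E = (55.8/z) · log₁₀([Cl⁻]_out/[Cl⁻]_in) with z = -1.
For an anion, dividing by z = -1 reverses the sign.
= (55.8/-1) · log₁₀(110/28) = -55.80 · log₁₀(3.929)
= -55.80 · (0.5942) = -33.16 mV

-33.2 mV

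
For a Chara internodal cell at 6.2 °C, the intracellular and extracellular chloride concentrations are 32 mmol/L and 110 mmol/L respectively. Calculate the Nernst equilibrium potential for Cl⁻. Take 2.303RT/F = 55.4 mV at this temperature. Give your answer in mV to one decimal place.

E = (55.4/z) · log₁₀([Cl⁻]_out/[Cl⁻]_in) with z = -1.
For an anion, dividing by z = -1 reverses the sign.
= (55.4/-1) · log₁₀(110/32) = -55.40 · log₁₀(3.438)
= -55.40 · (0.5362) = -29.71 mV

-29.7 mV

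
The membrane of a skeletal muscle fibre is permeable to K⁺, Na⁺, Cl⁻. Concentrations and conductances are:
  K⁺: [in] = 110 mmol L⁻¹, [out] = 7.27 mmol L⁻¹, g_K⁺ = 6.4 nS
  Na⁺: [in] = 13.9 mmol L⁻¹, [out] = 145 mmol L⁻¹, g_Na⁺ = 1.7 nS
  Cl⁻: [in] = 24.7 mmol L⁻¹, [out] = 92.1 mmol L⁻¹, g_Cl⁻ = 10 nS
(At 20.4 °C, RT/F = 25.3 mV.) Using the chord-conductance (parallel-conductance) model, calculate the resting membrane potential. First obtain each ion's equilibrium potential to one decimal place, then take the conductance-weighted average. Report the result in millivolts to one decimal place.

E_K⁺ = (25.3/1)·ln(7.27/110) = -68.7 mV
E_Na⁺ = (25.3/1)·ln(145/13.9) = 59.3 mV
E_Cl⁻ = (25.3/-1)·ln(92.1/24.7) = -33.3 mV
Vm = (Σ gᵢEᵢ)/(Σ gᵢ) = (6.4·-68.7 + 1.7·59.3 + 10·-33.3) / (6.4 + 1.7 + 10)
= -671.87 / 18.1 = -37.12 mV

-37.1 mV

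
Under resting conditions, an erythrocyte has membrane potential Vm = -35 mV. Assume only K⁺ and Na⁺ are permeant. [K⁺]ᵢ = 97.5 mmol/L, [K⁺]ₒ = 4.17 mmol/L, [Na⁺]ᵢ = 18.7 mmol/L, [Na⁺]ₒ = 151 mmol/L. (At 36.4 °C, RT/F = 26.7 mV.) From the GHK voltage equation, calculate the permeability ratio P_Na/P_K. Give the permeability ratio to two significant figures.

Let α = P_Na/P_K. GHK: Vm = 26.7·ln[(Kₒ + α·Naₒ)/(Kᵢ + α·Naᵢ)].
e^(Vm/26.7) = e^(-35.0/26.7) = 0.26959
So 0.26959·(Kᵢ + α·Naᵢ) = Kₒ + α·Naₒ → α = (0.26959·97.5 − 4.17) / (151.0 − 0.26959·18.7)
α = (26.28 − 4.17) / (151.0 − 5.041) = 22.11/146 = 0.1515

0.15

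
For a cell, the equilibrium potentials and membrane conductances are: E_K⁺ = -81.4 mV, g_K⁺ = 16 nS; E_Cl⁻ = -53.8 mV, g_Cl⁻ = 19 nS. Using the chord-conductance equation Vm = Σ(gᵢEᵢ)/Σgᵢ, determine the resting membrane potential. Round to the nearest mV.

-66 mV

Σ gᵢEᵢ = 16·(-81.4) + 19·(-53.8) = -2324.60
Σ gᵢ = 16 + 19 = 35
Vm = -2324.60 / 35 = -66.42 mV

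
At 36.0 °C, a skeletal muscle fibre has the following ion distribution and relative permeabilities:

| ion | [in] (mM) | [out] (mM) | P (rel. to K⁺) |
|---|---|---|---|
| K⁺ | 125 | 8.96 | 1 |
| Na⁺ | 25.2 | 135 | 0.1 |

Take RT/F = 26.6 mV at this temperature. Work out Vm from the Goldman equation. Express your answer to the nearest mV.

Vm = 26.6 · ln[(Σ P·[cation]ₒ + Σ P·[anion]ᵢ) / (Σ P·[cation]ᵢ + Σ P·[anion]ₒ)]
Numerator = 1×8.96 + 0.1×135 = 22.46
Denominator = 1×125 + 0.1×25.2 = 127.5
Vm = 26.6 · ln(0.17613) = 26.6 × (-1.7365) = -46.19 mV

-46 mV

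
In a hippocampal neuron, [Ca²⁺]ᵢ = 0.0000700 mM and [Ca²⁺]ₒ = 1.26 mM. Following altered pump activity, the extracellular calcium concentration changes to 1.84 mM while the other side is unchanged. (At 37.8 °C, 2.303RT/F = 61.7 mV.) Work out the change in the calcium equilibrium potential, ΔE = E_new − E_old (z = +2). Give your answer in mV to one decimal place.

E_old = (61.7/2)·log₁₀(1.26/0.0000700) = 131.28 mV
E_new = (61.7/2)·log₁₀(1.84/0.0000700) = 136.35 mV
ΔE = 136.35 − (131.28) = 5.07 mV

5.1 mV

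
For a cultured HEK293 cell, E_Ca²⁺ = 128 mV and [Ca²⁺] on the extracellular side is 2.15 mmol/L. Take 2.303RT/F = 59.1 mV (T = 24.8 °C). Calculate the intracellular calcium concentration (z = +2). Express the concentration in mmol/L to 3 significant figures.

Nernst: E = (59.1/2) · log₁₀([out]/[in]), so log₁₀([out]/[in]) = 128.0 × 2 / 59.1 = 4.3316.
[out]/[in] = 10^(4.3316) = 2.146e+04.
[in] = 2.15 / 2.146e+04 = 0.0001002 mmol/L.

0.000100 mmol/L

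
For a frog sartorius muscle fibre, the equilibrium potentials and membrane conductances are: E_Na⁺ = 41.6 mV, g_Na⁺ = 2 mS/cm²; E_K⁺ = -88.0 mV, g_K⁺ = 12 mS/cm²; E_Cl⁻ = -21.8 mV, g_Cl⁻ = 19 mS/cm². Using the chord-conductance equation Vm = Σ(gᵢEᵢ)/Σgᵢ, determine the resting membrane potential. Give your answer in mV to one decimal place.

-42.0 mV

Σ gᵢEᵢ = 2·(41.6) + 12·(-88.0) + 19·(-21.8) = -1387.00
Σ gᵢ = 2 + 12 + 19 = 33
Vm = -1387.00 / 33 = -42.03 mV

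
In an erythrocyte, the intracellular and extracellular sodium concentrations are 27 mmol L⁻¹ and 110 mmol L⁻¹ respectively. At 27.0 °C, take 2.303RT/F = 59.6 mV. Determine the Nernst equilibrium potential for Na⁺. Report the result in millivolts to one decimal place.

36.4 mV

E = (59.6/z) · log₁₀([Na⁺]_out/[Na⁺]_in) with z = +1.
= (59.6/1) · log₁₀(110/27) = 59.60 · log₁₀(4.074)
= 59.60 · (0.6100) = 36.36 mV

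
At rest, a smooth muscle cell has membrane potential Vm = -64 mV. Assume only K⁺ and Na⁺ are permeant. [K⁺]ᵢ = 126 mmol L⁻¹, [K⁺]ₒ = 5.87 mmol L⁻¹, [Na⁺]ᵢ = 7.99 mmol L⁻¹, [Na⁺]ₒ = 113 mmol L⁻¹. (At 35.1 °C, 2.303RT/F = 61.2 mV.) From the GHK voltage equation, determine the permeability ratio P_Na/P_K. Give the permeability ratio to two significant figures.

0.049

Let α = P_Na/P_K. GHK: Vm = 61.2·log₁₀[(Kₒ + α·Naₒ)/(Kᵢ + α·Naᵢ)].
10^(Vm/61.2) = 10^(-64.0/61.2) = 0.090001
So 0.090001·(Kᵢ + α·Naᵢ) = Kₒ + α·Naₒ → α = (0.090001·126.0 − 5.87) / (113.0 − 0.090001·7.99)
α = (11.34 − 5.87) / (113.0 − 0.7191) = 5.47/112.3 = 0.04872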